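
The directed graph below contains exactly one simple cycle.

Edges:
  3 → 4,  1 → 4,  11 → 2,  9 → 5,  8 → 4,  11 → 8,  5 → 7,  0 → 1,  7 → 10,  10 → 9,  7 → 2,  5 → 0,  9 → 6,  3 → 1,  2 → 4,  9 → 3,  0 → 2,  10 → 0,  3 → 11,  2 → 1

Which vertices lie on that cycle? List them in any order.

DFS with gray/black marking from 9:
9 gray
  3 gray
    11 gray
      8 gray
        4 gray
        4 black
      8 black
      2 gray
        1 gray
          1→4: 4 black — skip
        1 black
        2→4: 4 black — skip
      2 black
    11 black
    3→4: 4 black — skip
    3→1: 1 black — skip
  3 black
  6 gray
  6 black
  5 gray
    0 gray
      0→1: 1 black — skip
      0→2: 2 black — skip
    0 black
    7 gray
      7→2: 2 black — skip
      10 gray
        10→0: 0 black — skip
        10→9: 9 is gray → back edge
Back edge closes the cycle 9 → 5 → 7 → 10 → 9; its vertices are {5, 7, 9, 10}.

5, 7, 9, 10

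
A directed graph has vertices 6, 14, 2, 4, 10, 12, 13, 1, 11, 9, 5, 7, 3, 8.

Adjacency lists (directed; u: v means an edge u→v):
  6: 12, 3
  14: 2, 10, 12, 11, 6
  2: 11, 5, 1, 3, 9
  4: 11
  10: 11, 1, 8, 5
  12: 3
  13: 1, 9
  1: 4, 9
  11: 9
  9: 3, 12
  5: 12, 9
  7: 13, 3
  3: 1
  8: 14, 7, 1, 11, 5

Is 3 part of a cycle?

Yes

3 is on a cycle iff 3 can reach itself via ≥1 edge.
3 → 1 → 9 → 3 — yes.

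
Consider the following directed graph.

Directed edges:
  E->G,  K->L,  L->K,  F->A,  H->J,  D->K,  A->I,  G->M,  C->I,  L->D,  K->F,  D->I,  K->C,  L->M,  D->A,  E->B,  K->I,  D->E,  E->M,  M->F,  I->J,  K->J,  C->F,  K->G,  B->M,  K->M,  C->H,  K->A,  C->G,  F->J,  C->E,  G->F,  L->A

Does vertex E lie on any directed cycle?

No

E lies on a cycle iff there is a path from E back to itself.
Exploring from E, it never reaches itself; equivalently, its strongly connected component is a singleton.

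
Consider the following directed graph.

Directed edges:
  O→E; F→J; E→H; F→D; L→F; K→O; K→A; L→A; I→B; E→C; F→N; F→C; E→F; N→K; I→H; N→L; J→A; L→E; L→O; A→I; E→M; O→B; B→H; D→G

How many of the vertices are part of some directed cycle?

6

A vertex is on a directed cycle iff it belongs to a strongly connected component of size ≥ 2 (or has a self-loop).
The vertices on cycles are {E, F, K, L, N, O} — 6 in total.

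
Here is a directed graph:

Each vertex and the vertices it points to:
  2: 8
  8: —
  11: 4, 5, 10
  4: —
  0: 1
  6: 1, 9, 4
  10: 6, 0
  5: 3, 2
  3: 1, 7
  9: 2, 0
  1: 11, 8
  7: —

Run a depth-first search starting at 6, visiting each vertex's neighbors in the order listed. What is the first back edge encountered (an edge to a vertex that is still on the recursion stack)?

3→1

DFS from 6 (visiting each vertex's neighbors in the order listed); mark gray on enter, black on exit:
6 gray
  1 gray
    11 gray
      4 gray
      4 black
      5 gray
        3 gray
          3→1: 1 is gray → back edge
First back edge: 3 → 1.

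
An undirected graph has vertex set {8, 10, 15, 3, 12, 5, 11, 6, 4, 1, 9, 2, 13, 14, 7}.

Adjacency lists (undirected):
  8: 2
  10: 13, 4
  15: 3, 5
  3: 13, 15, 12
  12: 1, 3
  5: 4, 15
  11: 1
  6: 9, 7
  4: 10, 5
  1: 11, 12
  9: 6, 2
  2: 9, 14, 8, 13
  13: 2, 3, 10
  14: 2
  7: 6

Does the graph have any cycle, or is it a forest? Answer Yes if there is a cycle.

DFS, tracking each vertex's parent; an edge to a visited non-parent vertex closes a cycle.
Start from 15:
visit 15 (parent –)
  visit 3 (parent 15)
    visit 13 (parent 3)
      visit 2 (parent 13)
        visit 9 (parent 2)
          visit 6 (parent 9)
            6–9: parent, skip
            visit 7 (parent 6)
              7–6: parent, skip
          9–2: parent, skip
        visit 14 (parent 2)
          14–2: parent, skip
        visit 8 (parent 2)
          8–2: parent, skip
        2–13: parent, skip
      13–3: parent, skip
      visit 10 (parent 13)
        10–13: parent, skip
        visit 4 (parent 10)
          4–10: parent, skip
          visit 5 (parent 4)
            5–4: parent, skip
            5–15: 15 visited and ≠ parent → cycle
Cycle: 15 – 3 – 13 – 10 – 4 – 5 – 15.

Yes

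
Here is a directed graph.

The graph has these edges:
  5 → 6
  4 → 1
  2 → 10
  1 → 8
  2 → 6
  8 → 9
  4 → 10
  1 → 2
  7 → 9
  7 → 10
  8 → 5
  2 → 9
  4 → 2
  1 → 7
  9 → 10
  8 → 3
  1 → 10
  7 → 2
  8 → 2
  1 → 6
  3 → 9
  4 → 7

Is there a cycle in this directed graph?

No

DFS with white/gray/black marking, starting from 6:
6 gray
6 black
1 gray
  8 gray
    5 gray
      5→6: 6 black — skip
    5 black
    9 gray
      10 gray
      10 black
    9 black
    2 gray
      2→9: 9 black — skip
      2→6: 6 black — skip
      2→10: 10 black — skip
    2 black
    3 gray
      3→9: 9 black — skip
    3 black
  8 black
  7 gray
    7→9: 9 black — skip
    7→10: 10 black — skip
    7→2: 2 black — skip
  7 black
  1→6: 6 black — skip
  1→2: 2 black — skip
  1→10: 10 black — skip
1 black
4 gray
  4→2: 2 black — skip
  4→10: 10 black — skip
  4→7: 7 black — skip
  4→1: 1 black — skip
4 black
Every edge goes to a white or black vertex — no back edge, so the graph is acyclic.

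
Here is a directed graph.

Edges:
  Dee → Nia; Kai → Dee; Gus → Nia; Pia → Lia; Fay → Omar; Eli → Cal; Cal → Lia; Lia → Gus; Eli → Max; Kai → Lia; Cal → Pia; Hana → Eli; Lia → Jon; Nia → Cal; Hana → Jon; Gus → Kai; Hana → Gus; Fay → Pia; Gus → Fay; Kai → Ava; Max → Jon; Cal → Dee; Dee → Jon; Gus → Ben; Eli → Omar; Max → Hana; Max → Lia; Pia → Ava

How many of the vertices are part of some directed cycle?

11

A vertex is on a directed cycle iff it belongs to a strongly connected component of size ≥ 2 (or has a self-loop).
The vertices on cycles are {Cal, Dee, Eli, Fay, Gus, Kai, Lia, Max, Nia, Pia, Hana} — 11 in total.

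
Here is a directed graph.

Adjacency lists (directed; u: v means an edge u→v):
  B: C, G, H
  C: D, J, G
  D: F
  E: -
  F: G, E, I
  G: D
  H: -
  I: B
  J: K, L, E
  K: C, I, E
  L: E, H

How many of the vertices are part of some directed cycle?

8

A vertex is on a directed cycle iff it belongs to a strongly connected component of size ≥ 2 (or has a self-loop).
The vertices on cycles are {B, C, D, F, G, I, J, K} — 8 in total.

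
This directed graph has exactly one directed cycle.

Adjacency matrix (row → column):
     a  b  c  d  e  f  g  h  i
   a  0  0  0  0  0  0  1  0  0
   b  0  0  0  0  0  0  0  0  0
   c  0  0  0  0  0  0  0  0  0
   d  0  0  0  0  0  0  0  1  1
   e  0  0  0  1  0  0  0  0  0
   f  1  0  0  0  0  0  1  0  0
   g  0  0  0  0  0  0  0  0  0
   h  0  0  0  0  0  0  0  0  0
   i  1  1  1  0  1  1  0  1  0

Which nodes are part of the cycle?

DFS with gray/black marking from i:
i gray
  h gray
  h black
  c gray
  c black
  e gray
    d gray
      d→h: h black — skip
      d→i: i is gray → back edge
Back edge closes the cycle i → e → d → i; its vertices are {d, e, i}.

d, e, i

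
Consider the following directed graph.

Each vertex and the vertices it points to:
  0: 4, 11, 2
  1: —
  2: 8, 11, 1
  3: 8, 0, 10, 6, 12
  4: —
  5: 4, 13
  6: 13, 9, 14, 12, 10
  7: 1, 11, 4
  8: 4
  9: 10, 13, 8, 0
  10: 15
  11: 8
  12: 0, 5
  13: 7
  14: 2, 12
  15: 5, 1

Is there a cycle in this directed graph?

DFS with white/gray/black marking, starting from 15:
15 gray
  5 gray
    4 gray
    4 black
    13 gray
      7 gray
        1 gray
        1 black
        11 gray
          8 gray
            8→4: 4 black — skip
          8 black
        11 black
        7→4: 4 black — skip
      7 black
    13 black
  5 black
  15→1: 1 black — skip
15 black
0 gray
  0→4: 4 black — skip
  0→11: 11 black — skip
  2 gray
    2→8: 8 black — skip
    2→11: 11 black — skip
    2→1: 1 black — skip
  2 black
0 black
3 gray
  3→8: 8 black — skip
  3→0: 0 black — skip
  10 gray
    10→15: 15 black — skip
  10 black
  6 gray
    6→13: 13 black — skip
    9 gray
      9→10: 10 black — skip
      9→13: 13 black — skip
      9→8: 8 black — skip
      9→0: 0 black — skip
    9 black
    14 gray
      14→2: 2 black — skip
      12 gray
        12→0: 0 black — skip
        12→5: 5 black — skip
      12 black
    14 black
    6→12: 12 black — skip
    6→10: 10 black — skip
  6 black
  3→12: 12 black — skip
3 black
Every edge goes to a white or black vertex — no back edge, so the graph is acyclic.

No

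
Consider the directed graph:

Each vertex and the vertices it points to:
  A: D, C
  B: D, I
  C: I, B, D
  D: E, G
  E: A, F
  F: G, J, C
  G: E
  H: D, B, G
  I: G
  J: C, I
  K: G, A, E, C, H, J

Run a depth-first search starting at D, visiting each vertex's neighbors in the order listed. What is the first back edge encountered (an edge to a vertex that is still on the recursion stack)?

DFS from D (visiting each vertex's neighbors in the order listed); mark gray on enter, black on exit:
D gray
  E gray
    A gray
      A→D: D is gray → back edge
First back edge: A → D.

A->D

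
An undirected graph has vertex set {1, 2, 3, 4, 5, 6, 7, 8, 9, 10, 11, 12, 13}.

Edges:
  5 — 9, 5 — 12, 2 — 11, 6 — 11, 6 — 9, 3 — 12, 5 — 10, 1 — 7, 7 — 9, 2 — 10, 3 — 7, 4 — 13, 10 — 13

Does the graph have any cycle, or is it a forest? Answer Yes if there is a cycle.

Yes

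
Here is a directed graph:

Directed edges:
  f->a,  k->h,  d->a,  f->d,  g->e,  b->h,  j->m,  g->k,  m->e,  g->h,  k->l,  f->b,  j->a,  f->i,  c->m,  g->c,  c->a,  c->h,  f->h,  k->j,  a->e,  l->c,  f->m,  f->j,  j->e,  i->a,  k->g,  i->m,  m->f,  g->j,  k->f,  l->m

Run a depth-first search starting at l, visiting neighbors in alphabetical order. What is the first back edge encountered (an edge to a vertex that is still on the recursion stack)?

i->m

DFS from l (visiting neighbors in alphabetical order); mark gray on enter, black on exit:
l gray
  c gray
    a gray
      e gray
      e black
    a black
    h gray
    h black
    m gray
      m→e: e black — skip
      f gray
        f→a: a black — skip
        b gray
          b→h: h black — skip
        b black
        d gray
          d→a: a black — skip
        d black
        f→h: h black — skip
        i gray
          i→a: a black — skip
          i→m: m is gray → back edge
First back edge: i → m.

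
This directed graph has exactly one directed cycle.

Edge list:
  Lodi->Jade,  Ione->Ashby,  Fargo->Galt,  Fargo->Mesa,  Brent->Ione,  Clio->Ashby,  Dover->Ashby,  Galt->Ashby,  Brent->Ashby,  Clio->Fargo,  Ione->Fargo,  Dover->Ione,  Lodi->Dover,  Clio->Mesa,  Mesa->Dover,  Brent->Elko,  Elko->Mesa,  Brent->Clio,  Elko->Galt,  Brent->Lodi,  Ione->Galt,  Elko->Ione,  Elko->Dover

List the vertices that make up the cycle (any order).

DFS with gray/black marking from Ione:
Ione gray
  Ashby gray
  Ashby black
  Fargo gray
    Galt gray
      Galt→Ashby: Ashby black — skip
    Galt black
    Mesa gray
      Dover gray
        Dover→Ione: Ione is gray → back edge
Back edge closes the cycle Ione → Fargo → Mesa → Dover → Ione; its vertices are {Ione, Mesa, Dover, Fargo}.

Ione, Mesa, Dover, Fargo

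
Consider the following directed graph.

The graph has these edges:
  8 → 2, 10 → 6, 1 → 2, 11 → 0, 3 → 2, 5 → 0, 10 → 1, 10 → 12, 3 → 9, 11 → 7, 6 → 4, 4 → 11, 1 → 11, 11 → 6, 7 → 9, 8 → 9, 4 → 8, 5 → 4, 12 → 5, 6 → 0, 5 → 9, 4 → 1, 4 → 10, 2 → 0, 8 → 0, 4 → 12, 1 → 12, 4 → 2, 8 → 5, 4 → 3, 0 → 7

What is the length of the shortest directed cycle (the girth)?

3

For each vertex v, BFS finds the shortest path from v back to v.
The shortest such closed walk is 4 → 11 → 6 → 4, length 3.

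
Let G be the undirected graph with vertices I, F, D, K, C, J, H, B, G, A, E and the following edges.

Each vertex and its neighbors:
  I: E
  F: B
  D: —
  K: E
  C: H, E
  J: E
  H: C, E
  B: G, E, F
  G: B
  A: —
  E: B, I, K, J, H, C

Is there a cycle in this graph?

Yes

DFS, tracking each vertex's parent; an edge to a visited non-parent vertex closes a cycle.
Start from C:
visit C (parent –)
  visit H (parent C)
    H–C: parent, skip
    visit E (parent H)
      visit B (parent E)
        visit G (parent B)
          G–B: parent, skip
        B–E: parent, skip
        visit F (parent B)
          F–B: parent, skip
      visit I (parent E)
        I–E: parent, skip
      visit K (parent E)
        K–E: parent, skip
      visit J (parent E)
        J–E: parent, skip
      E–H: parent, skip
      E–C: C visited and ≠ parent → cycle
Cycle: C – H – E – C.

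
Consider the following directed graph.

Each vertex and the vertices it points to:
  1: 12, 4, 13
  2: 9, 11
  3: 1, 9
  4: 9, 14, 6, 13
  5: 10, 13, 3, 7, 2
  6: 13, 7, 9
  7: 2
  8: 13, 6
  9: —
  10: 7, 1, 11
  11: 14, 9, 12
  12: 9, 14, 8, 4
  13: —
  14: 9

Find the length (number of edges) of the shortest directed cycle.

6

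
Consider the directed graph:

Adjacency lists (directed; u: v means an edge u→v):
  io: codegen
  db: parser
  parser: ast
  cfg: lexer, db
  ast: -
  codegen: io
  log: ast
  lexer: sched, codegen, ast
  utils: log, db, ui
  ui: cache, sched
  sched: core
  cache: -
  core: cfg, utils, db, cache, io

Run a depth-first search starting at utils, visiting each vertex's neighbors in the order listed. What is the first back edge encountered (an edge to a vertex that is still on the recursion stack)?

DFS from utils (visiting each vertex's neighbors in the order listed); mark gray on enter, black on exit:
utils gray
  log gray
    ast gray
    ast black
  log black
  db gray
    parser gray
      parser→ast: ast black — skip
    parser black
  db black
  ui gray
    cache gray
    cache black
    sched gray
      core gray
        cfg gray
          lexer gray
            lexer→sched: sched is gray → back edge
First back edge: lexer → sched.

lexer→sched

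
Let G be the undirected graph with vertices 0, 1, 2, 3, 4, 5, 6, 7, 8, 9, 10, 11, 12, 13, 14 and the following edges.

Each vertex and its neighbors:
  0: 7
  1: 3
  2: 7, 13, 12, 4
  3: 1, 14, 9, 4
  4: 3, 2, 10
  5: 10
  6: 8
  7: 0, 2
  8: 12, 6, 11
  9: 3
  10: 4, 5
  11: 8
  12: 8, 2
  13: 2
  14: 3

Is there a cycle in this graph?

DFS, tracking each vertex's parent; an edge to a visited non-parent vertex closes a cycle.
Start from 1:
visit 1 (parent –)
  visit 3 (parent 1)
    3–1: parent, skip
    visit 14 (parent 3)
      14–3: parent, skip
    visit 9 (parent 3)
      9–3: parent, skip
    visit 4 (parent 3)
      4–3: parent, skip
      visit 2 (parent 4)
        visit 7 (parent 2)
          visit 0 (parent 7)
            0–7: parent, skip
          7–2: parent, skip
        visit 13 (parent 2)
          13–2: parent, skip
        visit 12 (parent 2)
          visit 8 (parent 12)
            8–12: parent, skip
            visit 6 (parent 8)
              6–8: parent, skip
            visit 11 (parent 8)
              11–8: parent, skip
          12–2: parent, skip
        2–4: parent, skip
      visit 10 (parent 4)
        10–4: parent, skip
        visit 5 (parent 10)
          5–10: parent, skip
No non-parent visited neighbor found — the graph is a forest.

No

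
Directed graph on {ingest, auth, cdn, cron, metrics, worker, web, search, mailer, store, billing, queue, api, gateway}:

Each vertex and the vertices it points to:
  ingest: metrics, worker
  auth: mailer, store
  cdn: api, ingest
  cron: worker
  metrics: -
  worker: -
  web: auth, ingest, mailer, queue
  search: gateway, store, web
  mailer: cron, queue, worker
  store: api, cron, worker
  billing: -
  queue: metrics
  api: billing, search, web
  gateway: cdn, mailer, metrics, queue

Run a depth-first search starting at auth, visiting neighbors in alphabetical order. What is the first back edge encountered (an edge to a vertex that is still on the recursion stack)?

cdn→api

DFS from auth (visiting neighbors in alphabetical order); mark gray on enter, black on exit:
auth gray
  mailer gray
    cron gray
      worker gray
      worker black
    cron black
    queue gray
      metrics gray
      metrics black
    queue black
    mailer→worker: worker black — skip
  mailer black
  store gray
    api gray
      billing gray
      billing black
      search gray
        gateway gray
          cdn gray
            cdn→api: api is gray → back edge
First back edge: cdn → api.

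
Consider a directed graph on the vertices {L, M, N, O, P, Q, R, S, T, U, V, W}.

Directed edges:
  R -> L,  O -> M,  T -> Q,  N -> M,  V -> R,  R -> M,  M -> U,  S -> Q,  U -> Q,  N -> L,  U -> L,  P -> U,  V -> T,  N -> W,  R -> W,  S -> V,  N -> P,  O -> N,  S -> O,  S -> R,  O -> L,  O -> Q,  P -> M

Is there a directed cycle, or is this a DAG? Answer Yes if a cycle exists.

No

DFS with white/gray/black marking, starting from T:
T gray
  Q gray
  Q black
T black
L gray
L black
M gray
  U gray
    U→Q: Q black — skip
    U→L: L black — skip
  U black
M black
N gray
  W gray
  W black
  P gray
    P→M: M black — skip
    P→U: U black — skip
  P black
  N→M: M black — skip
  N→L: L black — skip
N black
O gray
  O→N: N black — skip
  O→Q: Q black — skip
  O→L: L black — skip
  O→M: M black — skip
O black
R gray
  R→M: M black — skip
  R→L: L black — skip
  R→W: W black — skip
R black
S gray
  V gray
    V→R: R black — skip
    V→T: T black — skip
  V black
  S→Q: Q black — skip
  S→O: O black — skip
  S→R: R black — skip
S black
Every edge goes to a white or black vertex — no back edge, so the graph is acyclic.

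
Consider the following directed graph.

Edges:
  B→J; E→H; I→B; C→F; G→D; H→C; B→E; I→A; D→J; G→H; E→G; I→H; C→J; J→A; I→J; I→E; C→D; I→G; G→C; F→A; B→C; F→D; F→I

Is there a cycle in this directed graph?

Yes

DFS with white/gray/black marking, starting from I:
I gray
  B gray
    E gray
      G gray
        C gray
          F gray
            D gray
              J gray
                A gray
                A black
              J black
            D black
            F→A: A black — skip
            F→I: I is gray → back edge
Back edge found, so a cycle exists: I → B → E → G → C → F → I.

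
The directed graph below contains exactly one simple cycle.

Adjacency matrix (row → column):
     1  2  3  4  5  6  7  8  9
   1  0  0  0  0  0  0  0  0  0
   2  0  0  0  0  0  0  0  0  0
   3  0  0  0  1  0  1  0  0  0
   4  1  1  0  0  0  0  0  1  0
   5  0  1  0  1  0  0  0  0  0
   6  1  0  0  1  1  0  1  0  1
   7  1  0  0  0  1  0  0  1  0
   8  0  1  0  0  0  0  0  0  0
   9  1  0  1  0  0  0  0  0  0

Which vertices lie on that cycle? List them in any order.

3, 6, 9

DFS with gray/black marking from 6:
6 gray
  5 gray
    4 gray
      8 gray
        2 gray
        2 black
      8 black
      4→2: 2 black — skip
      1 gray
      1 black
    4 black
    5→2: 2 black — skip
  5 black
  9 gray
    9→1: 1 black — skip
    3 gray
      3→6: 6 is gray → back edge
Back edge closes the cycle 6 → 9 → 3 → 6; its vertices are {3, 6, 9}.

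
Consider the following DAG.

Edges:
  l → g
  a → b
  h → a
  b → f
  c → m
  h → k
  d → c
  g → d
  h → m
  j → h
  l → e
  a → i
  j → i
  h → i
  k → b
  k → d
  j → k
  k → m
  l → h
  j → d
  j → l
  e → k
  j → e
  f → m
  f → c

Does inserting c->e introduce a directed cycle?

Adding c→e creates a cycle iff e can already reach c.
Path from e: e → k → d → c.
So e → … → c → e is a cycle.

Yes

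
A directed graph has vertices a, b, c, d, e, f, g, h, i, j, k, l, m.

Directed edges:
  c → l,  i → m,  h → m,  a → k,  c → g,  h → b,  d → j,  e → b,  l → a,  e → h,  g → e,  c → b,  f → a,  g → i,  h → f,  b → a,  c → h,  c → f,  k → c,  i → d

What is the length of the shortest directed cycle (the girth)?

4

For each vertex v, BFS finds the shortest path from v back to v.
The shortest such closed walk is c → f → a → k → c, length 4.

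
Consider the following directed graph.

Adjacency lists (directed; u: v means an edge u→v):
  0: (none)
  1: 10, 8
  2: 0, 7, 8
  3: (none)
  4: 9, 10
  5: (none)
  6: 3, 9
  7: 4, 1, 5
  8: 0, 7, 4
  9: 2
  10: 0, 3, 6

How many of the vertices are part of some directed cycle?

A vertex is on a directed cycle iff it belongs to a strongly connected component of size ≥ 2 (or has a self-loop).
The vertices on cycles are {1, 2, 4, 6, 7, 8, 9, 10} — 8 in total.

8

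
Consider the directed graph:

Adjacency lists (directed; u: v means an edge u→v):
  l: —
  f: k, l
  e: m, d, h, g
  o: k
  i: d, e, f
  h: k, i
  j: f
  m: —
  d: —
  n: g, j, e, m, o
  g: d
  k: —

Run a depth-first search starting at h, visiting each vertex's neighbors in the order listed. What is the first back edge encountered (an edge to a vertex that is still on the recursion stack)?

e→h

DFS from h (visiting each vertex's neighbors in the order listed); mark gray on enter, black on exit:
h gray
  k gray
  k black
  i gray
    d gray
    d black
    e gray
      m gray
      m black
      e→d: d black — skip
      e→h: h is gray → back edge
First back edge: e → h.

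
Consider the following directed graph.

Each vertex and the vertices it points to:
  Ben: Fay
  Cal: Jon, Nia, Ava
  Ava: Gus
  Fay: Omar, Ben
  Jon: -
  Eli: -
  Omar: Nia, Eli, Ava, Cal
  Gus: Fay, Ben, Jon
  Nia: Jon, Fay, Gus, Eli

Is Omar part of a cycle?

Yes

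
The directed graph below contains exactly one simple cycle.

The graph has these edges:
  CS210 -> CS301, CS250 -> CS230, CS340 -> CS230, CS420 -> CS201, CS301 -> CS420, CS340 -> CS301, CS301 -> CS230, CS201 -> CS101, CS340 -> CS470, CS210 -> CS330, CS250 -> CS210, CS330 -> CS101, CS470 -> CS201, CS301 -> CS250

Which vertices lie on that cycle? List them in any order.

CS210, CS250, CS301

DFS with gray/black marking from CS301:
CS301 gray
  CS420 gray
    CS201 gray
      CS101 gray
      CS101 black
    CS201 black
  CS420 black
  CS230 gray
  CS230 black
  CS250 gray
    CS250→CS230: CS230 black — skip
    CS210 gray
      CS210→CS301: CS301 is gray → back edge
Back edge closes the cycle CS301 → CS250 → CS210 → CS301; its vertices are {CS210, CS250, CS301}.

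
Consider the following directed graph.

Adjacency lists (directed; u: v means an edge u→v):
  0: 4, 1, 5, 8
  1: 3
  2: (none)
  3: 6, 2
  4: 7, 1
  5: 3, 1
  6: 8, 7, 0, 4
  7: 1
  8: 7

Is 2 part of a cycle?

2 lies on a cycle iff there is a path from 2 back to itself.
Exploring from 2, it never reaches itself; equivalently, its strongly connected component is a singleton.

No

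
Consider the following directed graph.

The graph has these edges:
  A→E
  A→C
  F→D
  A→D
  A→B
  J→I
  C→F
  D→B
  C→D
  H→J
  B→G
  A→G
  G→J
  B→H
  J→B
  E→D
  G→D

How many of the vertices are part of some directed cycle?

5

A vertex is on a directed cycle iff it belongs to a strongly connected component of size ≥ 2 (or has a self-loop).
The vertices on cycles are {B, D, G, H, J} — 5 in total.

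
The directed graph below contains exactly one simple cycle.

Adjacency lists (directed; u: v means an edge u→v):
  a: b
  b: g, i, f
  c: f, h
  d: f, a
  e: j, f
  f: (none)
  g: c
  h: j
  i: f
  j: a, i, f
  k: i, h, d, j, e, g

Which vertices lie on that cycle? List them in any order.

DFS with gray/black marking from g:
g gray
  c gray
    f gray
    f black
    h gray
      j gray
        a gray
          b gray
            b→g: g is gray → back edge
Back edge closes the cycle g → c → h → j → a → b → g; its vertices are {a, b, c, g, h, j}.

a, b, c, g, h, j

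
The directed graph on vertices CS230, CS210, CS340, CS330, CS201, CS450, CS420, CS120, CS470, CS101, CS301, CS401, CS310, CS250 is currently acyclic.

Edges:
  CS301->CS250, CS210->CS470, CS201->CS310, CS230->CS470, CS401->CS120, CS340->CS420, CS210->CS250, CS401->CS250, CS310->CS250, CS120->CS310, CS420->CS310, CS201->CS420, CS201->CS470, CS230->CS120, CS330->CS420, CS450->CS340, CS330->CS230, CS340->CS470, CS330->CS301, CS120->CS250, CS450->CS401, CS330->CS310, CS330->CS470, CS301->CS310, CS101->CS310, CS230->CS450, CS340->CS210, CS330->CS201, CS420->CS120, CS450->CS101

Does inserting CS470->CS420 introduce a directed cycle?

No

Adding CS470→CS420 creates a cycle iff CS420 can already reach CS470.
Explore from CS420: no path reaches CS470. The graph stays acyclic.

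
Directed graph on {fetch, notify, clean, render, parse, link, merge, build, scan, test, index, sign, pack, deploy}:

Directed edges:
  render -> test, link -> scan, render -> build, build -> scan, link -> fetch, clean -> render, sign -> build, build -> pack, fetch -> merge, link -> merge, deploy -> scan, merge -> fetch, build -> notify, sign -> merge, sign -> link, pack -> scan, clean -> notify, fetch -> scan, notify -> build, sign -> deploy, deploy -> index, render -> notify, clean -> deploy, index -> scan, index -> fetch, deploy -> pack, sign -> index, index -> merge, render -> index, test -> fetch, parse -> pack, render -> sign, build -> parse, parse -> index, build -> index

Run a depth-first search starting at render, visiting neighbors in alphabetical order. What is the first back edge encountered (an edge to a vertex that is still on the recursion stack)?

DFS from render (visiting neighbors in alphabetical order); mark gray on enter, black on exit:
render gray
  build gray
    index gray
      fetch gray
        merge gray
          merge→fetch: fetch is gray → back edge
First back edge: merge → fetch.

merge->fetch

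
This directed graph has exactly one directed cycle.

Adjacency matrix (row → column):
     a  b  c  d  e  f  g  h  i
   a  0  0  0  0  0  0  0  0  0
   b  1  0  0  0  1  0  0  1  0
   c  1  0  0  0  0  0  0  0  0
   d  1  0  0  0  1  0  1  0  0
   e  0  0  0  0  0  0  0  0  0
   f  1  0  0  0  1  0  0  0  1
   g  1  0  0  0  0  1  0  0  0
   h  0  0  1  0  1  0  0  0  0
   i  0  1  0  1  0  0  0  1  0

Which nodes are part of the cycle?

d, f, g, i

DFS with gray/black marking from i:
i gray
  d gray
    g gray
      a gray
      a black
      f gray
        e gray
        e black
        f→a: a black — skip
        f→i: i is gray → back edge
Back edge closes the cycle i → d → g → f → i; its vertices are {d, f, g, i}.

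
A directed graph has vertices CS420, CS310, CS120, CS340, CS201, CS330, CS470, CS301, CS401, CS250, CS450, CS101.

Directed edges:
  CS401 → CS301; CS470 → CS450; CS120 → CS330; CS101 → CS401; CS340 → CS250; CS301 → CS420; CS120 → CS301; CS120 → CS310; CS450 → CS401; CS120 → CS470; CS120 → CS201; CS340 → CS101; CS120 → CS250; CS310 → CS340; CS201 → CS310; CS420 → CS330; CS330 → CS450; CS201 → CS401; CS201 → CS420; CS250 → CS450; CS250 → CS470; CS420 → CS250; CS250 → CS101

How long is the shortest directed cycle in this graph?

5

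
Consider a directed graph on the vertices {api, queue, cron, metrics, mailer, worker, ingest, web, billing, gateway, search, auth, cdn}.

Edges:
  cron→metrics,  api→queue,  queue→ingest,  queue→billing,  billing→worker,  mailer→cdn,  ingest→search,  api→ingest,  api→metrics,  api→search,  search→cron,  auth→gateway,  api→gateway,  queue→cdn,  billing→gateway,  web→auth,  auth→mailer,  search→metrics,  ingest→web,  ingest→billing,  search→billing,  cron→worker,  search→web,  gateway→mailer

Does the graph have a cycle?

No

DFS with white/gray/black marking, starting from gateway:
gateway gray
  mailer gray
    cdn gray
    cdn black
  mailer black
gateway black
api gray
  metrics gray
  metrics black
  api→gateway: gateway black — skip
  ingest gray
    search gray
      search→metrics: metrics black — skip
      billing gray
        worker gray
        worker black
        billing→gateway: gateway black — skip
      billing black
      web gray
        auth gray
          auth→gateway: gateway black — skip
          auth→mailer: mailer black — skip
        auth black
      web black
      cron gray
        cron→worker: worker black — skip
        cron→metrics: metrics black — skip
      cron black
    search black
    ingest→web: web black — skip
    ingest→billing: billing black — skip
  ingest black
  queue gray
    queue→billing: billing black — skip
    queue→cdn: cdn black — skip
    queue→ingest: ingest black — skip
  queue black
  api→search: search black — skip
api black
Every edge goes to a white or black vertex — no back edge, so the graph is acyclic.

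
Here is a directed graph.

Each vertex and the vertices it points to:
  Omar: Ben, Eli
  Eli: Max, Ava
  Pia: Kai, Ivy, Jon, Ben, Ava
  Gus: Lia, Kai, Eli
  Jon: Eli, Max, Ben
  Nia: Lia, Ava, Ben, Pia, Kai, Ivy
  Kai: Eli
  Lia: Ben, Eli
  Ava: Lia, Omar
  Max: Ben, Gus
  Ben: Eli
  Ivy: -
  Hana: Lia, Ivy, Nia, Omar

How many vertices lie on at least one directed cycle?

8

A vertex is on a directed cycle iff it belongs to a strongly connected component of size ≥ 2 (or has a self-loop).
The vertices on cycles are {Ava, Ben, Eli, Gus, Kai, Lia, Max, Omar} — 8 in total.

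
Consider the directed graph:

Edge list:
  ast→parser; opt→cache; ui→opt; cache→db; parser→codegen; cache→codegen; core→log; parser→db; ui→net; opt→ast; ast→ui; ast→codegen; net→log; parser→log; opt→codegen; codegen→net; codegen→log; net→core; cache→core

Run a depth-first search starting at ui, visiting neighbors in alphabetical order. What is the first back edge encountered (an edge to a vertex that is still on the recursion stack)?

DFS from ui (visiting neighbors in alphabetical order); mark gray on enter, black on exit:
ui gray
  net gray
    core gray
      log gray
      log black
    core black
    net→log: log black — skip
  net black
  opt gray
    ast gray
      codegen gray
        codegen→log: log black — skip
        codegen→net: net black — skip
      codegen black
      parser gray
        parser→codegen: codegen black — skip
        db gray
        db black
        parser→log: log black — skip
      parser black
      ast→ui: ui is gray → back edge
First back edge: ast → ui.

ast→ui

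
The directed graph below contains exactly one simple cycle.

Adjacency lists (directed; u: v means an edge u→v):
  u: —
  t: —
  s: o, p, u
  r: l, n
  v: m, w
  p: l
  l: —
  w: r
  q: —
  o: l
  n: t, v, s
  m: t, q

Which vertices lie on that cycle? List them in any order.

n, r, v, w

DFS with gray/black marking from n:
n gray
  t gray
  t black
  v gray
    m gray
      m→t: t black — skip
      q gray
      q black
    m black
    w gray
      r gray
        l gray
        l black
        r→n: n is gray → back edge
Back edge closes the cycle n → v → w → r → n; its vertices are {n, r, v, w}.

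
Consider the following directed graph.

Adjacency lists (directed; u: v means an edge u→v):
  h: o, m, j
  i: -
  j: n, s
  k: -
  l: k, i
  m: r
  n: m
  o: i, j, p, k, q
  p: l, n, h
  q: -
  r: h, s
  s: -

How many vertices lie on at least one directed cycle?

7

A vertex is on a directed cycle iff it belongs to a strongly connected component of size ≥ 2 (or has a self-loop).
The vertices on cycles are {h, j, m, n, o, p, r} — 7 in total.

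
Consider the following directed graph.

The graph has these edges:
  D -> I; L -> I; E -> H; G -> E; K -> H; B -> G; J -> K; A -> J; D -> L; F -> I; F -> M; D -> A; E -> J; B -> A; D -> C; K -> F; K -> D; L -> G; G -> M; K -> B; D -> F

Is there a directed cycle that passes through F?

F lies on a cycle iff there is a path from F back to itself.
Exploring from F, it never reaches itself; equivalently, its strongly connected component is a singleton.

No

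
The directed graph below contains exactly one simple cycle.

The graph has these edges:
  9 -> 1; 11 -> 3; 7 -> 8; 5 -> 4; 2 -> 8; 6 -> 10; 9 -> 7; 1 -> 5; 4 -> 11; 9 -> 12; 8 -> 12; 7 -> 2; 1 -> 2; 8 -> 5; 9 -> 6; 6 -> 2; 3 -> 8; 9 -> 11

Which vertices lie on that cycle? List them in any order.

3, 4, 5, 8, 11

DFS with gray/black marking from 8:
8 gray
  5 gray
    4 gray
      11 gray
        3 gray
          3→8: 8 is gray → back edge
Back edge closes the cycle 8 → 5 → 4 → 11 → 3 → 8; its vertices are {3, 4, 5, 8, 11}.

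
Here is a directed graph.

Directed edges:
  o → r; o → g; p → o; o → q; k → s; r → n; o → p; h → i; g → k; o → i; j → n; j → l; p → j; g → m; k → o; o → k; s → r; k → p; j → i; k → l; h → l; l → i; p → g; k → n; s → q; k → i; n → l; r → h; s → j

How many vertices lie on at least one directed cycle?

A vertex is on a directed cycle iff it belongs to a strongly connected component of size ≥ 2 (or has a self-loop).
The vertices on cycles are {g, k, o, p} — 4 in total.

4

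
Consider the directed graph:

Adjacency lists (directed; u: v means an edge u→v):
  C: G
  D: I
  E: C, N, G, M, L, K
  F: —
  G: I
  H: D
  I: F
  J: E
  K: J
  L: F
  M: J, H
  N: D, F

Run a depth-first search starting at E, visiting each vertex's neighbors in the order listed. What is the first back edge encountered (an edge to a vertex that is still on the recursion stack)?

J->E

DFS from E (visiting each vertex's neighbors in the order listed); mark gray on enter, black on exit:
E gray
  C gray
    G gray
      I gray
        F gray
        F black
      I black
    G black
  C black
  N gray
    D gray
      D→I: I black — skip
    D black
    N→F: F black — skip
  N black
  E→G: G black — skip
  M gray
    J gray
      J→E: E is gray → back edge
First back edge: J → E.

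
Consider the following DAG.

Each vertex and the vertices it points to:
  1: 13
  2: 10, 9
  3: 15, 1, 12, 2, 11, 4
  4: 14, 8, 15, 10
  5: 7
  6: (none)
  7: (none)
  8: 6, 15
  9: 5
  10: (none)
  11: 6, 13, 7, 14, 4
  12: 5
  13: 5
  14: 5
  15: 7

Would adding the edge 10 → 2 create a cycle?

Yes

Adding 10→2 creates a cycle iff 2 can already reach 10.
Path from 2: 2 → 10.
So 2 → … → 10 → 2 is a cycle.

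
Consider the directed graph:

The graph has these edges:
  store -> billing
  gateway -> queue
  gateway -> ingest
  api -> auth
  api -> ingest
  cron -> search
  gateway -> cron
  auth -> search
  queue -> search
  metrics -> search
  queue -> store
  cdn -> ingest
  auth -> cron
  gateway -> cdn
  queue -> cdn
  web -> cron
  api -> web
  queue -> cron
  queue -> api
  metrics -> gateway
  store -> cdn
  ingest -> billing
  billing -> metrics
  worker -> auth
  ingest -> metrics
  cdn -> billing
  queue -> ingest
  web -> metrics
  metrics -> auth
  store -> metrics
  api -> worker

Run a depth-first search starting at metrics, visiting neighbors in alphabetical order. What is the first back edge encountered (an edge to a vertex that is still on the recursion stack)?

billing->metrics

DFS from metrics (visiting neighbors in alphabetical order); mark gray on enter, black on exit:
metrics gray
  auth gray
    cron gray
      search gray
      search black
    cron black
    auth→search: search black — skip
  auth black
  gateway gray
    cdn gray
      billing gray
        billing→metrics: metrics is gray → back edge
First back edge: billing → metrics.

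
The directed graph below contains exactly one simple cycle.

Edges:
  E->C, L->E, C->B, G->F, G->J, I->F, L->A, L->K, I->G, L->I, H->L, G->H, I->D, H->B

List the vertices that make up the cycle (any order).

DFS with gray/black marking from L:
L gray
  K gray
  K black
  A gray
  A black
  I gray
    D gray
    D black
    F gray
    F black
    G gray
      H gray
        B gray
        B black
        H→L: L is gray → back edge
Back edge closes the cycle L → I → G → H → L; its vertices are {G, H, I, L}.

G, H, I, L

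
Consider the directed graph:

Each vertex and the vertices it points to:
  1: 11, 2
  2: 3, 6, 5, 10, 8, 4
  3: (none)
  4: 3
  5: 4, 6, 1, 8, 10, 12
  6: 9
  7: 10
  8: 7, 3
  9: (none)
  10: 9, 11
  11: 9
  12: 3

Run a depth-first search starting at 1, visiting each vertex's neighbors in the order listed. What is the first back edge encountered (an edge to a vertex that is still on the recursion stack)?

DFS from 1 (visiting each vertex's neighbors in the order listed); mark gray on enter, black on exit:
1 gray
  11 gray
    9 gray
    9 black
  11 black
  2 gray
    3 gray
    3 black
    6 gray
      6→9: 9 black — skip
    6 black
    5 gray
      4 gray
        4→3: 3 black — skip
      4 black
      5→6: 6 black — skip
      5→1: 1 is gray → back edge
First back edge: 5 → 1.

5→1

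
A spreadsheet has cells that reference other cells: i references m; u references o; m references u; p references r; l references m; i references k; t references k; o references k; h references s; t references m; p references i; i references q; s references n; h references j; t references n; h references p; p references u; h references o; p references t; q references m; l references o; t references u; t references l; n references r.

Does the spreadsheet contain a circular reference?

No

DFS with white/gray/black marking, starting from l:
l gray
  o gray
    k gray
    k black
  o black
  m gray
    u gray
      u→o: o black — skip
    u black
  m black
l black
p gray
  r gray
  r black
  i gray
    i→k: k black — skip
    i→m: m black — skip
    q gray
      q→m: m black — skip
    q black
  i black
  t gray
    t→k: k black — skip
    t→m: m black — skip
    t→u: u black — skip
    n gray
      n→r: r black — skip
    n black
    t→l: l black — skip
  t black
  p→u: u black — skip
p black
s gray
  s→n: n black — skip
s black
h gray
  h→p: p black — skip
  h→o: o black — skip
  h→s: s black — skip
  j gray
  j black
h black
Every edge goes to a white or black vertex — no back edge, so the graph is acyclic.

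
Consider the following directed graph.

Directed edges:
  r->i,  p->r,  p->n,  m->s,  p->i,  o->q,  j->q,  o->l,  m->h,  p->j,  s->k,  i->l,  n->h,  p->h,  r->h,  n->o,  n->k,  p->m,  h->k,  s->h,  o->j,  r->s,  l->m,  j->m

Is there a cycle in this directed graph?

DFS with white/gray/black marking, starting from k:
k gray
k black
s gray
  s→k: k black — skip
  h gray
    h→k: k black — skip
  h black
s black
r gray
  i gray
    l gray
      m gray
        m→s: s black — skip
        m→h: h black — skip
      m black
    l black
  i black
  r→h: h black — skip
  r→s: s black — skip
r black
n gray
  n→k: k black — skip
  n→h: h black — skip
  o gray
    q gray
    q black
    j gray
      j→q: q black — skip
      j→m: m black — skip
    j black
    o→l: l black — skip
  o black
n black
p gray
  p→n: n black — skip
  p→r: r black — skip
  p→i: i black — skip
  p→m: m black — skip
  p→h: h black — skip
  p→j: j black — skip
p black
Every edge goes to a white or black vertex — no back edge, so the graph is acyclic.

No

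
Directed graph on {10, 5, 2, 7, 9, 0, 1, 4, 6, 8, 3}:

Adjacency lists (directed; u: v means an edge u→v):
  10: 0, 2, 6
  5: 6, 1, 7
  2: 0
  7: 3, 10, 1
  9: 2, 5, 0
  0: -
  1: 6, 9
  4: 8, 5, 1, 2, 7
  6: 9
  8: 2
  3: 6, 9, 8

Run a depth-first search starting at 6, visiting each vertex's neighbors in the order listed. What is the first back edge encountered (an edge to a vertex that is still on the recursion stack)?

5→6

DFS from 6 (visiting each vertex's neighbors in the order listed); mark gray on enter, black on exit:
6 gray
  9 gray
    2 gray
      0 gray
      0 black
    2 black
    5 gray
      5→6: 6 is gray → back edge
First back edge: 5 → 6.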